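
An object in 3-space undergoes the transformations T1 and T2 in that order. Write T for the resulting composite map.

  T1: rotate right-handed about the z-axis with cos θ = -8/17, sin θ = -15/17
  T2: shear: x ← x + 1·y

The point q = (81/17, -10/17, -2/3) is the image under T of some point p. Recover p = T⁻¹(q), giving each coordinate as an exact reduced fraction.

p = (-2, 5, -2/3)

T1 = [-8/17 15/17 0 0; -15/17 -8/17 0 0; 0 0 1 0; 0 0 0 1]
T2·T1 = [-23/17 7/17 0 0; -15/17 -8/17 0 0; 0 0 1 0; 0 0 0 1]
det M = 1; M⁻¹ = [-8/17 -7/17 0 0; 15/17 -23/17 0 0; 0 0 1 0; 0 0 0 1]
M⁻¹ · (81/17, -10/17, -2/3)ᵀ = (-2, 5, -2/3)ᵀ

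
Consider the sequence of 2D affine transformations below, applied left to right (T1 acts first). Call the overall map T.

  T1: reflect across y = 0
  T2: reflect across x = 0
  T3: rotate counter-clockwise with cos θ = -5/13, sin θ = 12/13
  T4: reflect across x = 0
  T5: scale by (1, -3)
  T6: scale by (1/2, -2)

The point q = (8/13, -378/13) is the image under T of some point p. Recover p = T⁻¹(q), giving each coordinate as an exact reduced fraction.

T1 = [1 0 0; 0 -1 0; 0 0 1]
T2·T1 = [-1 0 0; 0 -1 0; 0 0 1]
T3·…·T1 = [5/13 12/13 0; -12/13 5/13 0; 0 0 1]
T4·…·T1 = [-5/13 -12/13 0; -12/13 5/13 0; 0 0 1]
T5·…·T1 = [-5/13 -12/13 0; 36/13 -15/13 0; 0 0 1]
T6·…·T1 = [-5/26 -6/13 0; -72/13 30/13 0; 0 0 1]
det M = -3; M⁻¹ = [-10/13 -2/13 0; -24/13 5/78 0; 0 0 1]
M⁻¹ · (8/13, -378/13)ᵀ = (4, -3)ᵀ

p = (4, -3)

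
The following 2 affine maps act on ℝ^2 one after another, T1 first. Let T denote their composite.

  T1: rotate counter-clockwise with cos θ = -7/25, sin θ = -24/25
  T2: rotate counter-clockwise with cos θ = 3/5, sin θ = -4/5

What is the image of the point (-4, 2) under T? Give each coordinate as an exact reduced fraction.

T(p) = (556/125, -58/125)

T1 rotate counter-clockwise with cos θ = -7/25, sin θ = -24/25: (-4, 2) → (76/25, 82/25)
T2 rotate counter-clockwise with cos θ = 3/5, sin θ = -4/5: (76/25, 82/25) → (556/125, -58/125)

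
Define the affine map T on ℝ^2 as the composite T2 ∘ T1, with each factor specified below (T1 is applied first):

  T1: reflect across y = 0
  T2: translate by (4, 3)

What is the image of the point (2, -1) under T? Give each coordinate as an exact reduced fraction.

T(p) = (6, 4)

T1 reflect across y = 0: (2, -1) → (2, 1)
T2 translate by (4, 3): (2, 1) → (6, 4)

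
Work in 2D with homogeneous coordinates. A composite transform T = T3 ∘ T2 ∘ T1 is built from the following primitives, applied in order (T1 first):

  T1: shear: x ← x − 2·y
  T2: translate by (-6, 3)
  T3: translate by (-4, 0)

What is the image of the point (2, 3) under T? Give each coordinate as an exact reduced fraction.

T(p) = (-14, 6)

T1 shear: x ← x − 2·y: (2, 3) → (-4, 3)
T2 translate by (-6, 3): (-4, 3) → (-10, 6)
T3 translate by (-4, 0): (-10, 6) → (-14, 6)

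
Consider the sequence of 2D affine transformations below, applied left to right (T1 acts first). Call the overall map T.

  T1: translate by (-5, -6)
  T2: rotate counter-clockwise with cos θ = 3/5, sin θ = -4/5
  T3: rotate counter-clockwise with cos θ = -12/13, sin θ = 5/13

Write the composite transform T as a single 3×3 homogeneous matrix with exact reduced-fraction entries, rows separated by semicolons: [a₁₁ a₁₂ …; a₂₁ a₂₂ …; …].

T1 = [1 0 -5; 0 1 -6; 0 0 1]
T2·T1 = [3/5 4/5 -39/5; -4/5 3/5 2/5; 0 0 1]
T3·…·T1 = [-16/65 -63/65 458/65; 63/65 -16/65 -219/65; 0 0 1]

T = [-16/65 -63/65 458/65; 63/65 -16/65 -219/65; 0 0 1]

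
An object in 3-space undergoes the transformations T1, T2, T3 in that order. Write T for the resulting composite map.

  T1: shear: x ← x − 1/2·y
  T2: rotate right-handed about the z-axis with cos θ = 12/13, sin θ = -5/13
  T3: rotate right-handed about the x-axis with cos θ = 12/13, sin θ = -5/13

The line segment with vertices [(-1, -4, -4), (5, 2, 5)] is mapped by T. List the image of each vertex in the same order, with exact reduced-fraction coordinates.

image vertices: (-8/13, -896/169, -359/169), (58/13, 373/169, 760/169)

T1 shear: x ← x − 1/2·y: (-1, -4, -4) → (1, -4, -4); (5, 2, 5) → (4, 2, 5)
T2 rotate right-handed about the z-axis with cos θ = 12/13, sin θ = -5/13: (1, -4, -4) → (-8/13, -53/13, -4); (4, 2, 5) → (58/13, 4/13, 5)
T3 rotate right-handed about the x-axis with cos θ = 12/13, sin θ = -5/13: (-8/13, -53/13, -4) → (-8/13, -896/169, -359/169); (58/13, 4/13, 5) → (58/13, 373/169, 760/169)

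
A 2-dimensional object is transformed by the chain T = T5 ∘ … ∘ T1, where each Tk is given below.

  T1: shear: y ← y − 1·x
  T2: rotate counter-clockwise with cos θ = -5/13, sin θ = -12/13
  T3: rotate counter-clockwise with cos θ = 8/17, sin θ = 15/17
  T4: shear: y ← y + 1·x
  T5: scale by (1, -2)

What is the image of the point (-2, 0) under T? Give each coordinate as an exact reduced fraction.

T(p) = (62/221, -1368/221)

T1 shear: y ← y − 1·x: (-2, 0) → (-2, 2)
T2 rotate counter-clockwise with cos θ = -5/13, sin θ = -12/13: (-2, 2) → (34/13, 14/13)
T3 rotate counter-clockwise with cos θ = 8/17, sin θ = 15/17: (34/13, 14/13) → (62/221, 622/221)
T4 shear: y ← y + 1·x: (62/221, 622/221) → (62/221, 684/221)
T5 scale by (1, -2): (62/221, 684/221) → (62/221, -1368/221)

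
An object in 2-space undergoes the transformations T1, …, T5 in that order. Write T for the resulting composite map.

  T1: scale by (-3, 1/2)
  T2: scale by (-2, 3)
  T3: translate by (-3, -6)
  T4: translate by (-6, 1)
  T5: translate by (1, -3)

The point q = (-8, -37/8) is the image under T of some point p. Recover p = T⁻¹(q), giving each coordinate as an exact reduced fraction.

p = (0, 9/4)

T1 = [-3 0 0; 0 1/2 0; 0 0 1]
T2·T1 = [6 0 0; 0 3/2 0; 0 0 1]
T3·…·T1 = [6 0 -3; 0 3/2 -6; 0 0 1]
T4·…·T1 = [6 0 -9; 0 3/2 -5; 0 0 1]
T5·…·T1 = [6 0 -8; 0 3/2 -8; 0 0 1]
det M = 9; M⁻¹ = [1/6 0 4/3; 0 2/3 16/3; 0 0 1]
M⁻¹ · (-8, -37/8)ᵀ = (0, 9/4)ᵀ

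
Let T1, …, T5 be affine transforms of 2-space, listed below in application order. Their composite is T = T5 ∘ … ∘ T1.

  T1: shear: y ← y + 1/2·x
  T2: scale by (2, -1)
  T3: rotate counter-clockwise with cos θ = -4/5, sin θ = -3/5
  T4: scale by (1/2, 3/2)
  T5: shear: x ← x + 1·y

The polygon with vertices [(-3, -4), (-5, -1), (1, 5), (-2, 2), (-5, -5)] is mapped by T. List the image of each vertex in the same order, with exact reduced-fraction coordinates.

image vertices: (57/20, -6/5), (197/20, 24/5), (47/20, 24/5), (61/10, 24/5), (25/4, 0)

T1 shear: y ← y + 1/2·x: (-3, -4) → (-3, -11/2); (-5, -1) → (-5, -7/2); (1, 5) → (1, 11/2); (-2, 2) → (-2, 1); (-5, -5) → (-5, -15/2)
T2 scale by (2, -1): (-3, -11/2) → (-6, 11/2); (-5, -7/2) → (-10, 7/2); (1, 11/2) → (2, -11/2); (-2, 1) → (-4, -1); (-5, -15/2) → (-10, 15/2)
T3 rotate counter-clockwise with cos θ = -4/5, sin θ = -3/5: (-6, 11/2) → (81/10, -4/5); (-10, 7/2) → (101/10, 16/5); (2, -11/2) → (-49/10, 16/5); (-4, -1) → (13/5, 16/5); (-10, 15/2) → (25/2, 0)
T4 scale by (1/2, 3/2): (81/10, -4/5) → (81/20, -6/5); (101/10, 16/5) → (101/20, 24/5); (-49/10, 16/5) → (-49/20, 24/5); (13/5, 16/5) → (13/10, 24/5); (25/2, 0) → (25/4, 0)
T5 shear: x ← x + 1·y: (81/20, -6/5) → (57/20, -6/5); (101/20, 24/5) → (197/20, 24/5); (-49/20, 24/5) → (47/20, 24/5); (13/10, 24/5) → (61/10, 24/5); (25/4, 0) → (25/4, 0)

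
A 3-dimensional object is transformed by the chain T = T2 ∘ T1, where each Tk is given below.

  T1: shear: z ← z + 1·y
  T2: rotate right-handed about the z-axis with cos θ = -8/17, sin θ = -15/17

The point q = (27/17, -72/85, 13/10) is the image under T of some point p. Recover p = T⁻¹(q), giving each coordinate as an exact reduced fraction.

T1 = [1 0 0 0; 0 1 0 0; 0 1 1 0; 0 0 0 1]
T2·T1 = [-8/17 15/17 0 0; -15/17 -8/17 0 0; 0 1 1 0; 0 0 0 1]
det M = 1; M⁻¹ = [-8/17 -15/17 0 0; 15/17 -8/17 0 0; -15/17 8/17 1 0; 0 0 0 1]
M⁻¹ · (27/17, -72/85, 13/10)ᵀ = (0, 9/5, -1/2)ᵀ

p = (0, 9/5, -1/2)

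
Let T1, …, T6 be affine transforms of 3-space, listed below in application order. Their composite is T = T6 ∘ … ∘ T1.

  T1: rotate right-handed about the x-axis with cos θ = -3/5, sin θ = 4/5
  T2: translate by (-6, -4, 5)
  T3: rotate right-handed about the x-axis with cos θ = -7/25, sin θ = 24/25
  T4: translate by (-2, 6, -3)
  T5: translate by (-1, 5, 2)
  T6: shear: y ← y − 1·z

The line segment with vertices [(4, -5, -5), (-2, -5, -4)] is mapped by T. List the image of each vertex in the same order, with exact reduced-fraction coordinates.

image vertices: (-5, 139/25, 19/25), (-11, 174/25, 4/25)

T1 rotate right-handed about the x-axis with cos θ = -3/5, sin θ = 4/5: (4, -5, -5) → (4, 7, -1); (-2, -5, -4) → (-2, 31/5, -8/5)
T2 translate by (-6, -4, 5): (4, 7, -1) → (-2, 3, 4); (-2, 31/5, -8/5) → (-8, 11/5, 17/5)
T3 rotate right-handed about the x-axis with cos θ = -7/25, sin θ = 24/25: (-2, 3, 4) → (-2, -117/25, 44/25); (-8, 11/5, 17/5) → (-8, -97/25, 29/25)
T4 translate by (-2, 6, -3): (-2, -117/25, 44/25) → (-4, 33/25, -31/25); (-8, -97/25, 29/25) → (-10, 53/25, -46/25)
T5 translate by (-1, 5, 2): (-4, 33/25, -31/25) → (-5, 158/25, 19/25); (-10, 53/25, -46/25) → (-11, 178/25, 4/25)
T6 shear: y ← y − 1·z: (-5, 158/25, 19/25) → (-5, 139/25, 19/25); (-11, 178/25, 4/25) → (-11, 174/25, 4/25)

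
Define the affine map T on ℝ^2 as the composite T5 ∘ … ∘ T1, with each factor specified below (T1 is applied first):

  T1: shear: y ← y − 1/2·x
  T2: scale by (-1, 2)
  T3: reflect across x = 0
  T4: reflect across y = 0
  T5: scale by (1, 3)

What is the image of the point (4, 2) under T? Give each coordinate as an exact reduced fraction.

T(p) = (4, 0)

T1 shear: y ← y − 1/2·x: (4, 2) → (4, 0)
T2 scale by (-1, 2): (4, 0) → (-4, 0)
T3 reflect across x = 0: (-4, 0) → (4, 0)
T4 reflect across y = 0: (4, 0) → (4, 0)
T5 scale by (1, 3): (4, 0) → (4, 0)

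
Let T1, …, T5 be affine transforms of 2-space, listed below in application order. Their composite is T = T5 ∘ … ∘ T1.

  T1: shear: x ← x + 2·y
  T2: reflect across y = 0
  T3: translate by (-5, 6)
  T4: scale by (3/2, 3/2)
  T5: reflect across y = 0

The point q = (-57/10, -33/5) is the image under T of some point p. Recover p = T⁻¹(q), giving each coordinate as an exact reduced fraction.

p = (-2, 8/5)

T1 = [1 2 0; 0 1 0; 0 0 1]
T2·T1 = [1 2 0; 0 -1 0; 0 0 1]
T3·…·T1 = [1 2 -5; 0 -1 6; 0 0 1]
T4·…·T1 = [3/2 3 -15/2; 0 -3/2 9; 0 0 1]
T5·…·T1 = [3/2 3 -15/2; 0 3/2 -9; 0 0 1]
det M = 9/4; M⁻¹ = [2/3 -4/3 -7; 0 2/3 6; 0 0 1]
M⁻¹ · (-57/10, -33/5)ᵀ = (-2, 8/5)ᵀ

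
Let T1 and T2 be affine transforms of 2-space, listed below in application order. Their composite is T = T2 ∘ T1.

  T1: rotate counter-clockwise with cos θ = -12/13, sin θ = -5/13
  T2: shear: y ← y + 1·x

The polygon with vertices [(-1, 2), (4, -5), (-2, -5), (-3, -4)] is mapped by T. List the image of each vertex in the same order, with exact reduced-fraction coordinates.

image vertices: (22/13, 3/13), (-73/13, -33/13), (-1/13, 69/13), (16/13, 79/13)

T1 rotate counter-clockwise with cos θ = -12/13, sin θ = -5/13: (-1, 2) → (22/13, -19/13); (4, -5) → (-73/13, 40/13); (-2, -5) → (-1/13, 70/13); (-3, -4) → (16/13, 63/13)
T2 shear: y ← y + 1·x: (22/13, -19/13) → (22/13, 3/13); (-73/13, 40/13) → (-73/13, -33/13); (-1/13, 70/13) → (-1/13, 69/13); (16/13, 63/13) → (16/13, 79/13)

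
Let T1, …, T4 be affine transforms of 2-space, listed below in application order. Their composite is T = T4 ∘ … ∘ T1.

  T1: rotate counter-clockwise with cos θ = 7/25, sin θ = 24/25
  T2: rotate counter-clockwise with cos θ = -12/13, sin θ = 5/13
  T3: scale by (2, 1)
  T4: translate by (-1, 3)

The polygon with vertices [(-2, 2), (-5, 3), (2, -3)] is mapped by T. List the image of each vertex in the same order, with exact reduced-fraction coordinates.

T1 rotate counter-clockwise with cos θ = 7/25, sin θ = 24/25: (-2, 2) → (-62/25, -34/25); (-5, 3) → (-107/25, -99/25); (2, -3) → (86/25, 27/25)
T2 rotate counter-clockwise with cos θ = -12/13, sin θ = 5/13: (-62/25, -34/25) → (914/325, 98/325); (-107/25, -99/25) → (1779/325, 653/325); (86/25, 27/25) → (-1167/325, 106/325)
T3 scale by (2, 1): (914/325, 98/325) → (1828/325, 98/325); (1779/325, 653/325) → (3558/325, 653/325); (-1167/325, 106/325) → (-2334/325, 106/325)
T4 translate by (-1, 3): (1828/325, 98/325) → (1503/325, 1073/325); (3558/325, 653/325) → (3233/325, 1628/325); (-2334/325, 106/325) → (-2659/325, 1081/325)

image vertices: (1503/325, 1073/325), (3233/325, 1628/325), (-2659/325, 1081/325)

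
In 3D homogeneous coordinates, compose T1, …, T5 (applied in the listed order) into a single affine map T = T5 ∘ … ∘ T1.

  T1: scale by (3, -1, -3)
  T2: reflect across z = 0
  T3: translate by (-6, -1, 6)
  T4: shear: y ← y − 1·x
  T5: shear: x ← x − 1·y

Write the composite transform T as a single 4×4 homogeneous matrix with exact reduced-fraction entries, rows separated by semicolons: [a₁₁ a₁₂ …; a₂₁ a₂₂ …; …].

T = [6 1 0 -11; -3 -1 0 5; 0 0 3 6; 0 0 0 1]

T1 = [3 0 0 0; 0 -1 0 0; 0 0 -3 0; 0 0 0 1]
T2·T1 = [3 0 0 0; 0 -1 0 0; 0 0 3 0; 0 0 0 1]
T3·…·T1 = [3 0 0 -6; 0 -1 0 -1; 0 0 3 6; 0 0 0 1]
T4·…·T1 = [3 0 0 -6; -3 -1 0 5; 0 0 3 6; 0 0 0 1]
T5·…·T1 = [6 1 0 -11; -3 -1 0 5; 0 0 3 6; 0 0 0 1]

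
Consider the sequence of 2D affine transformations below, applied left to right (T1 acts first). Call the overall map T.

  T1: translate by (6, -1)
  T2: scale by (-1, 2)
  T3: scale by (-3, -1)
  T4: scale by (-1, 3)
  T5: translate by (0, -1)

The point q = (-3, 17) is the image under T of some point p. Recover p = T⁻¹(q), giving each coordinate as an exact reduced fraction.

p = (-5, -2)

T1 = [1 0 6; 0 1 -1; 0 0 1]
T2·T1 = [-1 0 -6; 0 2 -2; 0 0 1]
T3·…·T1 = [3 0 18; 0 -2 2; 0 0 1]
T4·…·T1 = [-3 0 -18; 0 -6 6; 0 0 1]
T5·…·T1 = [-3 0 -18; 0 -6 5; 0 0 1]
det M = 18; M⁻¹ = [-1/3 0 -6; 0 -1/6 5/6; 0 0 1]
M⁻¹ · (-3, 17)ᵀ = (-5, -2)ᵀ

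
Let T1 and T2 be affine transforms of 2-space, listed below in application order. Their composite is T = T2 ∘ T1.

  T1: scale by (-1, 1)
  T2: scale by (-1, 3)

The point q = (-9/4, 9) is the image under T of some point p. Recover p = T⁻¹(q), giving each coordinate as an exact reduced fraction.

p = (-9/4, 3)

T1 = [-1 0 0; 0 1 0; 0 0 1]
T2·T1 = [1 0 0; 0 3 0; 0 0 1]
det M = 3; M⁻¹ = [1 0 0; 0 1/3 0; 0 0 1]
M⁻¹ · (-9/4, 9)ᵀ = (-9/4, 3)ᵀ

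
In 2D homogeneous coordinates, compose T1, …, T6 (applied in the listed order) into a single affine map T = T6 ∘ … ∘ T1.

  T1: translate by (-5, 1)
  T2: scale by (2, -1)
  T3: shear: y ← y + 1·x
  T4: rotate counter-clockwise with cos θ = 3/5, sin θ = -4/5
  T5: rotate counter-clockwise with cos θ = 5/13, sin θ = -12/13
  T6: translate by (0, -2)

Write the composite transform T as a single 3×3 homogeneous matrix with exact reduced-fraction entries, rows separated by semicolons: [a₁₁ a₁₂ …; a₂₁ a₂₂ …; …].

T = [46/65 -56/65 -22/5; -178/65 33/65 61/5; 0 0 1]

T1 = [1 0 -5; 0 1 1; 0 0 1]
T2·T1 = [2 0 -10; 0 -1 -1; 0 0 1]
T3·…·T1 = [2 0 -10; 2 -1 -11; 0 0 1]
T4·…·T1 = [14/5 -4/5 -74/5; -2/5 -3/5 7/5; 0 0 1]
T5·…·T1 = [46/65 -56/65 -22/5; -178/65 33/65 71/5; 0 0 1]
T6·…·T1 = [46/65 -56/65 -22/5; -178/65 33/65 61/5; 0 0 1]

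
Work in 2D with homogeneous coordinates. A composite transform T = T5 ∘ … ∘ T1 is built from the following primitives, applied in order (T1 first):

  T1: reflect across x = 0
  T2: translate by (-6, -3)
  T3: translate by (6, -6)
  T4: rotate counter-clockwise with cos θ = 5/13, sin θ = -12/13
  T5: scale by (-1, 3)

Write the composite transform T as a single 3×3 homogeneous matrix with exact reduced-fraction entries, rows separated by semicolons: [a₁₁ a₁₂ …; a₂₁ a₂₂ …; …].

T = [5/13 -12/13 108/13; 36/13 15/13 -135/13; 0 0 1]

T1 = [-1 0 0; 0 1 0; 0 0 1]
T2·T1 = [-1 0 -6; 0 1 -3; 0 0 1]
T3·…·T1 = [-1 0 0; 0 1 -9; 0 0 1]
T4·…·T1 = [-5/13 12/13 -108/13; 12/13 5/13 -45/13; 0 0 1]
T5·…·T1 = [5/13 -12/13 108/13; 36/13 15/13 -135/13; 0 0 1]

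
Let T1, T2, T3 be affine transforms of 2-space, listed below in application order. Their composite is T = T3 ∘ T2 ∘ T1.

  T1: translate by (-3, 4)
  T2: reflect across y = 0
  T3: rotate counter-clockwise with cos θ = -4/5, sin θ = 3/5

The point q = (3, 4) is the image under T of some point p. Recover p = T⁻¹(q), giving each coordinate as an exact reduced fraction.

T1 = [1 0 -3; 0 1 4; 0 0 1]
T2·T1 = [1 0 -3; 0 -1 -4; 0 0 1]
T3·…·T1 = [-4/5 3/5 24/5; 3/5 4/5 7/5; 0 0 1]
det M = -1; M⁻¹ = [-4/5 3/5 3; 3/5 4/5 -4; 0 0 1]
M⁻¹ · (3, 4)ᵀ = (3, 1)ᵀ

p = (3, 1)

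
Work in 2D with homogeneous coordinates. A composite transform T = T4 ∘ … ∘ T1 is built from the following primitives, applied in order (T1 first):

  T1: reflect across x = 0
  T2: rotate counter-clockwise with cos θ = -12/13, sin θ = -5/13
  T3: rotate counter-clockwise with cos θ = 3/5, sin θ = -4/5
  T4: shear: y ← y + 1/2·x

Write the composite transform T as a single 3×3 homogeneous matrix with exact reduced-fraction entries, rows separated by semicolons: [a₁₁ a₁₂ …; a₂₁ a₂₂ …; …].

T = [56/65 -33/65 0; -1/13 -29/26 0; 0 0 1]

T1 = [-1 0 0; 0 1 0; 0 0 1]
T2·T1 = [12/13 5/13 0; 5/13 -12/13 0; 0 0 1]
T3·…·T1 = [56/65 -33/65 0; -33/65 -56/65 0; 0 0 1]
T4·…·T1 = [56/65 -33/65 0; -1/13 -29/26 0; 0 0 1]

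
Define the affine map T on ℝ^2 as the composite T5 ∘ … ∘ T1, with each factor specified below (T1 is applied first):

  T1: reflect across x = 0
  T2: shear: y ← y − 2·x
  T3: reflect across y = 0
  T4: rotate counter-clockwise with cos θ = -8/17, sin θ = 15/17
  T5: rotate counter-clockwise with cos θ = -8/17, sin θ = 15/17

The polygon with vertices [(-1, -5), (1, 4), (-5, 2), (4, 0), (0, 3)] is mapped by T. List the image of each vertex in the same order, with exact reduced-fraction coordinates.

image vertices: (1519/289, -1367/289), (-1279/289, 1206/289), (1115/289, -2488/289), (-1276/289, 2248/289), (-720/289, 483/289)

T1 reflect across x = 0: (-1, -5) → (1, -5); (1, 4) → (-1, 4); (-5, 2) → (5, 2); (4, 0) → (-4, 0); (0, 3) → (0, 3)
T2 shear: y ← y − 2·x: (1, -5) → (1, -7); (-1, 4) → (-1, 6); (5, 2) → (5, -8); (-4, 0) → (-4, 8); (0, 3) → (0, 3)
T3 reflect across y = 0: (1, -7) → (1, 7); (-1, 6) → (-1, -6); (5, -8) → (5, 8); (-4, 8) → (-4, -8); (0, 3) → (0, -3)
T4 rotate counter-clockwise with cos θ = -8/17, sin θ = 15/17: (1, 7) → (-113/17, -41/17); (-1, -6) → (98/17, 33/17); (5, 8) → (-160/17, 11/17); (-4, -8) → (152/17, 4/17); (0, -3) → (45/17, 24/17)
T5 rotate counter-clockwise with cos θ = -8/17, sin θ = 15/17: (-113/17, -41/17) → (1519/289, -1367/289); (98/17, 33/17) → (-1279/289, 1206/289); (-160/17, 11/17) → (1115/289, -2488/289); (152/17, 4/17) → (-1276/289, 2248/289); (45/17, 24/17) → (-720/289, 483/289)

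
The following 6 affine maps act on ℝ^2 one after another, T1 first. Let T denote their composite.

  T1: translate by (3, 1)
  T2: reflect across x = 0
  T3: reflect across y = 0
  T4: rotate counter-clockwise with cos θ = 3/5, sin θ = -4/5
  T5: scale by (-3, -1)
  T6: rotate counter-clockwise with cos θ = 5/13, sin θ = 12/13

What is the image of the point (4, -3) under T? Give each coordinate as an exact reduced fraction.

T1 translate by (3, 1): (4, -3) → (7, -2)
T2 reflect across x = 0: (7, -2) → (-7, -2)
T3 reflect across y = 0: (-7, -2) → (-7, 2)
T4 rotate counter-clockwise with cos θ = 3/5, sin θ = -4/5: (-7, 2) → (-13/5, 34/5)
T5 scale by (-3, -1): (-13/5, 34/5) → (39/5, -34/5)
T6 rotate counter-clockwise with cos θ = 5/13, sin θ = 12/13: (39/5, -34/5) → (603/65, 298/65)

T(p) = (603/65, 298/65)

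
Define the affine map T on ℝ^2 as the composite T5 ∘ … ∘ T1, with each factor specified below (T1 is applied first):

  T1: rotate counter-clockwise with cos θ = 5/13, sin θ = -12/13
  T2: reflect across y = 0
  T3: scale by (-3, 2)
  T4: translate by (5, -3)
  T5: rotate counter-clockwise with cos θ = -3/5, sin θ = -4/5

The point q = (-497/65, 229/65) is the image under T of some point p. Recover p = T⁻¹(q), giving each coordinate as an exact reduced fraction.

p = (-2, 2)

T1 = [5/13 12/13 0; -12/13 5/13 0; 0 0 1]
T2·T1 = [5/13 12/13 0; 12/13 -5/13 0; 0 0 1]
T3·…·T1 = [-15/13 -36/13 0; 24/13 -10/13 0; 0 0 1]
T4·…·T1 = [-15/13 -36/13 5; 24/13 -10/13 -3; 0 0 1]
T5·…·T1 = [141/65 68/65 -27/5; -12/65 174/65 -11/5; 0 0 1]
det M = 6; M⁻¹ = [29/65 -34/195 79/39; 2/65 47/130 25/26; 0 0 1]
M⁻¹ · (-497/65, 229/65)ᵀ = (-2, 2)ᵀ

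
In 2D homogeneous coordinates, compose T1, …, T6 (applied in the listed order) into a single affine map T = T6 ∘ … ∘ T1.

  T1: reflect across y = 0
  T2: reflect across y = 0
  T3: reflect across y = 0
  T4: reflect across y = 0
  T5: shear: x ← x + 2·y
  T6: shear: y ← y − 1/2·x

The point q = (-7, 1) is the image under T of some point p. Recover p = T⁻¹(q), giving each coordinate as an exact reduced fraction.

p = (-2, -5/2)

T1 = [1 0 0; 0 -1 0; 0 0 1]
T2·T1 = [1 0 0; 0 1 0; 0 0 1]
T3·…·T1 = [1 0 0; 0 -1 0; 0 0 1]
T4·…·T1 = [1 0 0; 0 1 0; 0 0 1]
T5·…·T1 = [1 2 0; 0 1 0; 0 0 1]
T6·…·T1 = [1 2 0; -1/2 0 0; 0 0 1]
det M = 1; M⁻¹ = [0 -2 0; 1/2 1 0; 0 0 1]
M⁻¹ · (-7, 1)ᵀ = (-2, -5/2)ᵀ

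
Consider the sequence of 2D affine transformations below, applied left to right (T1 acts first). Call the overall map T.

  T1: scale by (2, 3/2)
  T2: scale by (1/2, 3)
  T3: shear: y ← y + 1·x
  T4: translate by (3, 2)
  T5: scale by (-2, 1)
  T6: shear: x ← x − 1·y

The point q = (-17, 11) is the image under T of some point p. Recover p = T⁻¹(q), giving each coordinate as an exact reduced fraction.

T1 = [2 0 0; 0 3/2 0; 0 0 1]
T2·T1 = [1 0 0; 0 9/2 0; 0 0 1]
T3·…·T1 = [1 0 0; 1 9/2 0; 0 0 1]
T4·…·T1 = [1 0 3; 1 9/2 2; 0 0 1]
T5·…·T1 = [-2 0 -6; 1 9/2 2; 0 0 1]
T6·…·T1 = [-3 -9/2 -8; 1 9/2 2; 0 0 1]
det M = -9; M⁻¹ = [-1/2 -1/2 -3; 1/9 1/3 2/9; 0 0 1]
M⁻¹ · (-17, 11)ᵀ = (0, 2)ᵀ

p = (0, 2)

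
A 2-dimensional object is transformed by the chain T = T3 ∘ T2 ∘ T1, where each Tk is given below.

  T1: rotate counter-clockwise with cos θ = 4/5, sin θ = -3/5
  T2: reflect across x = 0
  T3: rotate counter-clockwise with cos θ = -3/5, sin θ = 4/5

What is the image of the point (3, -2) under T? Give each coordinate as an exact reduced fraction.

T(p) = (86/25, 27/25)

T1 rotate counter-clockwise with cos θ = 4/5, sin θ = -3/5: (3, -2) → (6/5, -17/5)
T2 reflect across x = 0: (6/5, -17/5) → (-6/5, -17/5)
T3 rotate counter-clockwise with cos θ = -3/5, sin θ = 4/5: (-6/5, -17/5) → (86/25, 27/25)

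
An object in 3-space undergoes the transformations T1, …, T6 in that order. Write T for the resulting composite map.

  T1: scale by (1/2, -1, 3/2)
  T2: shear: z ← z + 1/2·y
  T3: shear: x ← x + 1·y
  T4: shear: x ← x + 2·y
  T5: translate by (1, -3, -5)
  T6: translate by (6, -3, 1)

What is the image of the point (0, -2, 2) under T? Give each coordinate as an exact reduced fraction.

T1 scale by (1/2, -1, 3/2): (0, -2, 2) → (0, 2, 3)
T2 shear: z ← z + 1/2·y: (0, 2, 3) → (0, 2, 4)
T3 shear: x ← x + 1·y: (0, 2, 4) → (2, 2, 4)
T4 shear: x ← x + 2·y: (2, 2, 4) → (6, 2, 4)
T5 translate by (1, -3, -5): (6, 2, 4) → (7, -1, -1)
T6 translate by (6, -3, 1): (7, -1, -1) → (13, -4, 0)

T(p) = (13, -4, 0)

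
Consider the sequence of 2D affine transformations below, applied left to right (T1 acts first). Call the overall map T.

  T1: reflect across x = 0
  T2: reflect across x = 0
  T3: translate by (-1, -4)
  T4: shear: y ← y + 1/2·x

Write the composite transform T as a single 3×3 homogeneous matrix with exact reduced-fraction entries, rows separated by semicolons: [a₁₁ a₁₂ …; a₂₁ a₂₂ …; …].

T1 = [-1 0 0; 0 1 0; 0 0 1]
T2·T1 = [1 0 0; 0 1 0; 0 0 1]
T3·…·T1 = [1 0 -1; 0 1 -4; 0 0 1]
T4·…·T1 = [1 0 -1; 1/2 1 -9/2; 0 0 1]

T = [1 0 -1; 1/2 1 -9/2; 0 0 1]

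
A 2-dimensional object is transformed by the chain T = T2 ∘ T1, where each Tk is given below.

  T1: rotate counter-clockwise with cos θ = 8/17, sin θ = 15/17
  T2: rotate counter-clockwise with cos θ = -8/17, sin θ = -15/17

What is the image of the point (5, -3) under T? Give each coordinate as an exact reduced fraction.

T(p) = (5/17, -99/17)

T1 rotate counter-clockwise with cos θ = 8/17, sin θ = 15/17: (5, -3) → (5, 3)
T2 rotate counter-clockwise with cos θ = -8/17, sin θ = -15/17: (5, 3) → (5/17, -99/17)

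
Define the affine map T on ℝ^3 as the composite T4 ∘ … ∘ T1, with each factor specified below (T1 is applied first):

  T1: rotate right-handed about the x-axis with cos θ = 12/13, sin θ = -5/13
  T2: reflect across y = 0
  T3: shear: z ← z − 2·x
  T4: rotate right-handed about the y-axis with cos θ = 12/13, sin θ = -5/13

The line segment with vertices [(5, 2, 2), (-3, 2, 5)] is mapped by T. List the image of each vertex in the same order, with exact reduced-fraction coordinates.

T1 rotate right-handed about the x-axis with cos θ = 12/13, sin θ = -5/13: (5, 2, 2) → (5, 34/13, 14/13); (-3, 2, 5) → (-3, 49/13, 50/13)
T2 reflect across y = 0: (5, 34/13, 14/13) → (5, -34/13, 14/13); (-3, 49/13, 50/13) → (-3, -49/13, 50/13)
T3 shear: z ← z − 2·x: (5, -34/13, 14/13) → (5, -34/13, -116/13); (-3, -49/13, 50/13) → (-3, -49/13, 128/13)
T4 rotate right-handed about the y-axis with cos θ = 12/13, sin θ = -5/13: (5, -34/13, -116/13) → (1360/169, -34/13, -1067/169); (-3, -49/13, 128/13) → (-1108/169, -49/13, 1341/169)

image vertices: (1360/169, -34/13, -1067/169), (-1108/169, -49/13, 1341/169)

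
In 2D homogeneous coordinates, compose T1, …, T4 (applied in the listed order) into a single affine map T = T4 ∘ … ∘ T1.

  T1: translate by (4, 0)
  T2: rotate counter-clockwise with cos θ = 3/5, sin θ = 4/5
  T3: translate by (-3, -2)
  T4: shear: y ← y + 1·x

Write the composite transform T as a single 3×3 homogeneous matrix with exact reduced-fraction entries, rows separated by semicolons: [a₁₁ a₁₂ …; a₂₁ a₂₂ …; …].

T = [3/5 -4/5 -3/5; 7/5 -1/5 3/5; 0 0 1]

T1 = [1 0 4; 0 1 0; 0 0 1]
T2·T1 = [3/5 -4/5 12/5; 4/5 3/5 16/5; 0 0 1]
T3·…·T1 = [3/5 -4/5 -3/5; 4/5 3/5 6/5; 0 0 1]
T4·…·T1 = [3/5 -4/5 -3/5; 7/5 -1/5 3/5; 0 0 1]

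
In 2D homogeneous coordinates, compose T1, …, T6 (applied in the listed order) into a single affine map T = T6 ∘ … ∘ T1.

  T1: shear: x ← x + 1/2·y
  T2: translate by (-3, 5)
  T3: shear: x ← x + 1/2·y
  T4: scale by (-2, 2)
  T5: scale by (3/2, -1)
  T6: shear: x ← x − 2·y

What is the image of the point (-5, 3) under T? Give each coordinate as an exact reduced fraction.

T1 shear: x ← x + 1/2·y: (-5, 3) → (-7/2, 3)
T2 translate by (-3, 5): (-7/2, 3) → (-13/2, 8)
T3 shear: x ← x + 1/2·y: (-13/2, 8) → (-5/2, 8)
T4 scale by (-2, 2): (-5/2, 8) → (5, 16)
T5 scale by (3/2, -1): (5, 16) → (15/2, -16)
T6 shear: x ← x − 2·y: (15/2, -16) → (79/2, -16)

T(p) = (79/2, -16)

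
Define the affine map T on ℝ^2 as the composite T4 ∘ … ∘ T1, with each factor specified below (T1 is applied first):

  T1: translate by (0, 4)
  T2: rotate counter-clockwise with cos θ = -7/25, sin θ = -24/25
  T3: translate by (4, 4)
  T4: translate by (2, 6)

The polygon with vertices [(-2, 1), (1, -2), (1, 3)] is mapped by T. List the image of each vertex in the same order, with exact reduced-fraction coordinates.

image vertices: (284/25, 263/25), (191/25, 212/25), (311/25, 177/25)

T1 translate by (0, 4): (-2, 1) → (-2, 5); (1, -2) → (1, 2); (1, 3) → (1, 7)
T2 rotate counter-clockwise with cos θ = -7/25, sin θ = -24/25: (-2, 5) → (134/25, 13/25); (1, 2) → (41/25, -38/25); (1, 7) → (161/25, -73/25)
T3 translate by (4, 4): (134/25, 13/25) → (234/25, 113/25); (41/25, -38/25) → (141/25, 62/25); (161/25, -73/25) → (261/25, 27/25)
T4 translate by (2, 6): (234/25, 113/25) → (284/25, 263/25); (141/25, 62/25) → (191/25, 212/25); (261/25, 27/25) → (311/25, 177/25)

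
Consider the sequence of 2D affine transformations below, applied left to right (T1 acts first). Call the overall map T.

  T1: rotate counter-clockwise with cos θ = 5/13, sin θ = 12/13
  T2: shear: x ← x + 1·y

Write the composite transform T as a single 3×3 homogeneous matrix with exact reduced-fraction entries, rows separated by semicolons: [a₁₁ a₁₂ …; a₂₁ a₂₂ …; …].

T = [17/13 -7/13 0; 12/13 5/13 0; 0 0 1]

T1 = [5/13 -12/13 0; 12/13 5/13 0; 0 0 1]
T2·T1 = [17/13 -7/13 0; 12/13 5/13 0; 0 0 1]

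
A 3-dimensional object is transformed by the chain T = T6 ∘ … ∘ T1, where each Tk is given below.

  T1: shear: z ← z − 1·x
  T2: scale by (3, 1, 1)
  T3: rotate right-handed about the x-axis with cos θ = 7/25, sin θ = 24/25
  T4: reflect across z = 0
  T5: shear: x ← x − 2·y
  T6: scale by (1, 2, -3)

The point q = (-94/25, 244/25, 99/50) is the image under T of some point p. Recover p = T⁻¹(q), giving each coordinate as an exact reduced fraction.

T1 = [1 0 0 0; 0 1 0 0; -1 0 1 0; 0 0 0 1]
T2·T1 = [3 0 0 0; 0 1 0 0; -1 0 1 0; 0 0 0 1]
T3·…·T1 = [3 0 0 0; 24/25 7/25 -24/25 0; -7/25 24/25 7/25 0; 0 0 0 1]
T4·…·T1 = [3 0 0 0; 24/25 7/25 -24/25 0; 7/25 -24/25 -7/25 0; 0 0 0 1]
T5·…·T1 = [27/25 -14/25 48/25 0; 24/25 7/25 -24/25 0; 7/25 -24/25 -7/25 0; 0 0 0 1]
T6·…·T1 = [27/25 -14/25 48/25 0; 48/25 14/25 -48/25 0; -21/25 72/25 21/25 0; 0 0 0 1]
det M = 18; M⁻¹ = [1/3 1/3 0 0; 0 7/50 8/25 0; 1/3 -11/75 7/75 0; 0 0 0 1]
M⁻¹ · (-94/25, 244/25, 99/50)ᵀ = (2, 2, -5/2)ᵀ

p = (2, 2, -5/2)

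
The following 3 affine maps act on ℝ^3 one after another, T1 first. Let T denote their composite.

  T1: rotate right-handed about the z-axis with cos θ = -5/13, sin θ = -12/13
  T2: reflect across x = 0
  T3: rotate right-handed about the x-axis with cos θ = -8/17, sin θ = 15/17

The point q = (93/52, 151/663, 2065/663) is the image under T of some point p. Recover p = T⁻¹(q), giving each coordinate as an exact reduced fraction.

p = (-7/4, -8/3, -5/3)

T1 = [-5/13 12/13 0 0; -12/13 -5/13 0 0; 0 0 1 0; 0 0 0 1]
T2·T1 = [5/13 -12/13 0 0; -12/13 -5/13 0 0; 0 0 1 0; 0 0 0 1]
T3·…·T1 = [5/13 -12/13 0 0; 96/221 40/221 -15/17 0; -180/221 -75/221 -8/17 0; 0 0 0 1]
det M = -1; M⁻¹ = [5/13 96/221 -180/221 0; -12/13 40/221 -75/221 0; 0 -15/17 -8/17 0; 0 0 0 1]
M⁻¹ · (93/52, 151/663, 2065/663)ᵀ = (-7/4, -8/3, -5/3)ᵀ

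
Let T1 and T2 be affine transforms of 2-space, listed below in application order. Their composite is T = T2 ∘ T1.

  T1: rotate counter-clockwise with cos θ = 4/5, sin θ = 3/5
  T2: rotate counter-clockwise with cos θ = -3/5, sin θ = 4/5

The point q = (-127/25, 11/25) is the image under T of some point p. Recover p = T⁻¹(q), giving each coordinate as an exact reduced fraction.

T1 = [4/5 -3/5 0; 3/5 4/5 0; 0 0 1]
T2·T1 = [-24/25 -7/25 0; 7/25 -24/25 0; 0 0 1]
det M = 1; M⁻¹ = [-24/25 7/25 0; -7/25 -24/25 0; 0 0 1]
M⁻¹ · (-127/25, 11/25)ᵀ = (5, 1)ᵀ

p = (5, 1)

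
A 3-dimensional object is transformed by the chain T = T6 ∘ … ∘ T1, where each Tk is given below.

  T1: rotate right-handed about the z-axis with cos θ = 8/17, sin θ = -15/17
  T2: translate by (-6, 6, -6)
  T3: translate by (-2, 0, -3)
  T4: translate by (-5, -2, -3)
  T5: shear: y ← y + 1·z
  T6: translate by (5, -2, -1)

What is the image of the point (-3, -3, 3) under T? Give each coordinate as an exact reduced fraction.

T(p) = (-205/17, -98/17, -10)

T1 rotate right-handed about the z-axis with cos θ = 8/17, sin θ = -15/17: (-3, -3, 3) → (-69/17, 21/17, 3)
T2 translate by (-6, 6, -6): (-69/17, 21/17, 3) → (-171/17, 123/17, -3)
T3 translate by (-2, 0, -3): (-171/17, 123/17, -3) → (-205/17, 123/17, -6)
T4 translate by (-5, -2, -3): (-205/17, 123/17, -6) → (-290/17, 89/17, -9)
T5 shear: y ← y + 1·z: (-290/17, 89/17, -9) → (-290/17, -64/17, -9)
T6 translate by (5, -2, -1): (-290/17, -64/17, -9) → (-205/17, -98/17, -10)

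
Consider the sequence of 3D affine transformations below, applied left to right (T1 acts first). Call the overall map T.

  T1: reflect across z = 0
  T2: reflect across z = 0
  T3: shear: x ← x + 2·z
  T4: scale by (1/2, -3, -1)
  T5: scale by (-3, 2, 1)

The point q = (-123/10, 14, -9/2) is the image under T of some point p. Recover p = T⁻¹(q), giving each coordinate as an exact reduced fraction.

T1 = [1 0 0 0; 0 1 0 0; 0 0 -1 0; 0 0 0 1]
T2·T1 = [1 0 0 0; 0 1 0 0; 0 0 1 0; 0 0 0 1]
T3·…·T1 = [1 0 2 0; 0 1 0 0; 0 0 1 0; 0 0 0 1]
T4·…·T1 = [1/2 0 1 0; 0 -3 0 0; 0 0 -1 0; 0 0 0 1]
T5·…·T1 = [-3/2 0 -3 0; 0 -6 0 0; 0 0 -1 0; 0 0 0 1]
det M = -9; M⁻¹ = [-2/3 0 2 0; 0 -1/6 0 0; 0 0 -1 0; 0 0 0 1]
M⁻¹ · (-123/10, 14, -9/2)ᵀ = (-4/5, -7/3, 9/2)ᵀ

p = (-4/5, -7/3, 9/2)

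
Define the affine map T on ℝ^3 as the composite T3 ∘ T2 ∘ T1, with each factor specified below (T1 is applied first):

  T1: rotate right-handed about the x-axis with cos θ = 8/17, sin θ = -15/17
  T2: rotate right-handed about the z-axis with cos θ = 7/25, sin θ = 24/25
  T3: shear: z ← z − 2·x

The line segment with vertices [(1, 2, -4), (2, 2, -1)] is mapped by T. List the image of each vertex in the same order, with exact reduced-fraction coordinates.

T1 rotate right-handed about the x-axis with cos θ = 8/17, sin θ = -15/17: (1, 2, -4) → (1, -44/17, -62/17); (2, 2, -1) → (2, 1/17, -38/17)
T2 rotate right-handed about the z-axis with cos θ = 7/25, sin θ = 24/25: (1, -44/17, -62/17) → (47/17, 4/17, -62/17); (2, 1/17, -38/17) → (214/425, 823/425, -38/17)
T3 shear: z ← z − 2·x: (47/17, 4/17, -62/17) → (47/17, 4/17, -156/17); (214/425, 823/425, -38/17) → (214/425, 823/425, -1378/425)

image vertices: (47/17, 4/17, -156/17), (214/425, 823/425, -1378/425)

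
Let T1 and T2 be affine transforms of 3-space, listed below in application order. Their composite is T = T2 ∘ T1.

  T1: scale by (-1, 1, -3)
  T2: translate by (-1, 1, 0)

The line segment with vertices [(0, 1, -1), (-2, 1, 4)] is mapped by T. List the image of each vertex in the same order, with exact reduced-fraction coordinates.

T1 scale by (-1, 1, -3): (0, 1, -1) → (0, 1, 3); (-2, 1, 4) → (2, 1, -12)
T2 translate by (-1, 1, 0): (0, 1, 3) → (-1, 2, 3); (2, 1, -12) → (1, 2, -12)

image vertices: (-1, 2, 3), (1, 2, -12)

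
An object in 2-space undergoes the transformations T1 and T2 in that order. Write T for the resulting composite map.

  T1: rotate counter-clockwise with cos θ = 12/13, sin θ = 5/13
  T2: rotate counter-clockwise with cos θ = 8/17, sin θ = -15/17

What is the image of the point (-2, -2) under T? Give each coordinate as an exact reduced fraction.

T(p) = (-622/221, -62/221)

T1 rotate counter-clockwise with cos θ = 12/13, sin θ = 5/13: (-2, -2) → (-14/13, -34/13)
T2 rotate counter-clockwise with cos θ = 8/17, sin θ = -15/17: (-14/13, -34/13) → (-622/221, -62/221)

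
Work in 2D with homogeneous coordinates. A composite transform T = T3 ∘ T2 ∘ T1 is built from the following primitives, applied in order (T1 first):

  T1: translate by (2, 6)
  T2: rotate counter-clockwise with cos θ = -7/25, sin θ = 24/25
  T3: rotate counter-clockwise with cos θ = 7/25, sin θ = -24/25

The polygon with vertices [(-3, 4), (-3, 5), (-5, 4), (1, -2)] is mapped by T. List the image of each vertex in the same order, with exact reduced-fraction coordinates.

T1 translate by (2, 6): (-3, 4) → (-1, 10); (-3, 5) → (-1, 11); (-5, 4) → (-3, 10); (1, -2) → (3, 4)
T2 rotate counter-clockwise with cos θ = -7/25, sin θ = 24/25: (-1, 10) → (-233/25, -94/25); (-1, 11) → (-257/25, -101/25); (-3, 10) → (-219/25, -142/25); (3, 4) → (-117/25, 44/25)
T3 rotate counter-clockwise with cos θ = 7/25, sin θ = -24/25: (-233/25, -94/25) → (-3887/625, 4934/625); (-257/25, -101/25) → (-4223/625, 5461/625); (-219/25, -142/25) → (-4941/625, 4262/625); (-117/25, 44/25) → (237/625, 3116/625)

image vertices: (-3887/625, 4934/625), (-4223/625, 5461/625), (-4941/625, 4262/625), (237/625, 3116/625)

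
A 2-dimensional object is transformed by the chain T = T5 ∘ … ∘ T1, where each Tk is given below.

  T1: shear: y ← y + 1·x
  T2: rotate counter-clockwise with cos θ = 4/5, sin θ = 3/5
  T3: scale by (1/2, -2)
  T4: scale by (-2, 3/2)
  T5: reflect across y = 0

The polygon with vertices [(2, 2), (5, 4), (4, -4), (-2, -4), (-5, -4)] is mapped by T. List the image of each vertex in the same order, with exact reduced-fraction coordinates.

image vertices: (4/5, 66/5), (7/5, 153/5), (-16/5, 36/5), (-2, -18), (-7/5, -153/5)

T1 shear: y ← y + 1·x: (2, 2) → (2, 4); (5, 4) → (5, 9); (4, -4) → (4, 0); (-2, -4) → (-2, -6); (-5, -4) → (-5, -9)
T2 rotate counter-clockwise with cos θ = 4/5, sin θ = 3/5: (2, 4) → (-4/5, 22/5); (5, 9) → (-7/5, 51/5); (4, 0) → (16/5, 12/5); (-2, -6) → (2, -6); (-5, -9) → (7/5, -51/5)
T3 scale by (1/2, -2): (-4/5, 22/5) → (-2/5, -44/5); (-7/5, 51/5) → (-7/10, -102/5); (16/5, 12/5) → (8/5, -24/5); (2, -6) → (1, 12); (7/5, -51/5) → (7/10, 102/5)
T4 scale by (-2, 3/2): (-2/5, -44/5) → (4/5, -66/5); (-7/10, -102/5) → (7/5, -153/5); (8/5, -24/5) → (-16/5, -36/5); (1, 12) → (-2, 18); (7/10, 102/5) → (-7/5, 153/5)
T5 reflect across y = 0: (4/5, -66/5) → (4/5, 66/5); (7/5, -153/5) → (7/5, 153/5); (-16/5, -36/5) → (-16/5, 36/5); (-2, 18) → (-2, -18); (-7/5, 153/5) → (-7/5, -153/5)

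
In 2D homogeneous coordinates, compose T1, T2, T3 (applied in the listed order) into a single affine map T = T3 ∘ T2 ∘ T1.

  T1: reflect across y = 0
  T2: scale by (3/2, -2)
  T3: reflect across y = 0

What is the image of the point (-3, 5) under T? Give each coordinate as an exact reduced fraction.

T1 reflect across y = 0: (-3, 5) → (-3, -5)
T2 scale by (3/2, -2): (-3, -5) → (-9/2, 10)
T3 reflect across y = 0: (-9/2, 10) → (-9/2, -10)

T(p) = (-9/2, -10)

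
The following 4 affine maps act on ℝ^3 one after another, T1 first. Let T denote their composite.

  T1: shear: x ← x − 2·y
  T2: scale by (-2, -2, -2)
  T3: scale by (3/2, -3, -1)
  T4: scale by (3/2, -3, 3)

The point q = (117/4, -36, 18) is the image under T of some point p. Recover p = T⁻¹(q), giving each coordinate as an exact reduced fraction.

p = (-5/2, 2, 3)

T1 = [1 -2 0 0; 0 1 0 0; 0 0 1 0; 0 0 0 1]
T2·T1 = [-2 4 0 0; 0 -2 0 0; 0 0 -2 0; 0 0 0 1]
T3·…·T1 = [-3 6 0 0; 0 6 0 0; 0 0 2 0; 0 0 0 1]
T4·…·T1 = [-9/2 9 0 0; 0 -18 0 0; 0 0 6 0; 0 0 0 1]
det M = 486; M⁻¹ = [-2/9 -1/9 0 0; 0 -1/18 0 0; 0 0 1/6 0; 0 0 0 1]
M⁻¹ · (117/4, -36, 18)ᵀ = (-5/2, 2, 3)ᵀ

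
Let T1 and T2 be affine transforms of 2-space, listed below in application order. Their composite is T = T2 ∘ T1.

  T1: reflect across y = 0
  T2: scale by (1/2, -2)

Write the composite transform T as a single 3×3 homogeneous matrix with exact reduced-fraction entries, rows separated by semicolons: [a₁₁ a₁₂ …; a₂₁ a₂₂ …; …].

T = [1/2 0 0; 0 2 0; 0 0 1]

T1 = [1 0 0; 0 -1 0; 0 0 1]
T2·T1 = [1/2 0 0; 0 2 0; 0 0 1]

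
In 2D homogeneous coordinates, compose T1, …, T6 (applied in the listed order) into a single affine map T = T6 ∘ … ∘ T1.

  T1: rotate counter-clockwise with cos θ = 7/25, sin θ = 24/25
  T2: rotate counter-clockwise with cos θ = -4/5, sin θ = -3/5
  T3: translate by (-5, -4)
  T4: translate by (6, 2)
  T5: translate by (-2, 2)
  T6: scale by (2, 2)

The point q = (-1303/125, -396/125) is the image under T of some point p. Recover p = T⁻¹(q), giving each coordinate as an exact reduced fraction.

T1 = [7/25 -24/25 0; 24/25 7/25 0; 0 0 1]
T2·T1 = [44/125 117/125 0; -117/125 44/125 0; 0 0 1]
T3·…·T1 = [44/125 117/125 -5; -117/125 44/125 -4; 0 0 1]
T4·…·T1 = [44/125 117/125 1; -117/125 44/125 -2; 0 0 1]
T5·…·T1 = [44/125 117/125 -1; -117/125 44/125 0; 0 0 1]
T6·…·T1 = [88/125 234/125 -2; -234/125 88/125 0; 0 0 1]
det M = 4; M⁻¹ = [22/125 -117/250 44/125; 117/250 22/125 117/125; 0 0 1]
M⁻¹ · (-1303/125, -396/125)ᵀ = (0, -9/2)ᵀ

p = (0, -9/2)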